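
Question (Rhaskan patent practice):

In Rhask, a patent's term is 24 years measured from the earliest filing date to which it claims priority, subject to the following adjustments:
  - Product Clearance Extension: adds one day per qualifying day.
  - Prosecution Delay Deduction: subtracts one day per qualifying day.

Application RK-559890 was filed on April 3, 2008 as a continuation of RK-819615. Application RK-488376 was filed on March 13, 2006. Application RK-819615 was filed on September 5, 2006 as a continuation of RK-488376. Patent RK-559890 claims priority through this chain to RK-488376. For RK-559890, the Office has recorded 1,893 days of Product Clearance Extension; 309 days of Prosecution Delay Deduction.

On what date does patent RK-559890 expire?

July 14, 2034

Earliest priority filing: 13 March 2006.
Base term: 13 March 2006 + 24 years → 13 March 2030.
Product Clearance Extension: +1893 days → 19 May 2035.
Prosecution Delay Deduction: −309 days → 14 July 2034.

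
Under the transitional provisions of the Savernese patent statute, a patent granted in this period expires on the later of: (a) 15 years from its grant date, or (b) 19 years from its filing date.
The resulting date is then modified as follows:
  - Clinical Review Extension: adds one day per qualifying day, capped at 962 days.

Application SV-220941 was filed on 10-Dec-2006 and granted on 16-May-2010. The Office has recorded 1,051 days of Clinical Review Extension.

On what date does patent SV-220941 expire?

2028-07-29

(a) grant + 15 years → 16 May 2025.
(b) filing + 19 years → 10 December 2025.
Later of the two: 10 December 2025.
Clinical Review Extension: 1051 days claimed exceeds the 962-day cap, so +962 days → 29 July 2028.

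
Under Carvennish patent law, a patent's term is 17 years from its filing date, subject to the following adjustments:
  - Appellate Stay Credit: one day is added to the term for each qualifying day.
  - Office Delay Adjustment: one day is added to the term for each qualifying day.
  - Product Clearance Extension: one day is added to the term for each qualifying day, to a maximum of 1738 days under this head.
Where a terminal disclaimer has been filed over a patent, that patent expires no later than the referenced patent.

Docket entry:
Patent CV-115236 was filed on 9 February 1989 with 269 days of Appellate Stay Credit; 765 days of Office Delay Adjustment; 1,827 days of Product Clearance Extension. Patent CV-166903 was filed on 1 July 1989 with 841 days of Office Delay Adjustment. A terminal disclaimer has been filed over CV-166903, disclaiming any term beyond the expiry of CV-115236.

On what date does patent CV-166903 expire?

Natural term of CV-166903:
  Base: filing + 17 years → 1 July 2006.
  Office Delay Adjustment: +841 days → 19 October 2008.
Expiry of referenced patent CV-115236:
  Base: filing + 17 years → 9 February 2006.
  Appellate Stay Credit: +269 days → 5 November 2006.
  Office Delay Adjustment: +765 days → 9 December 2008.
  Product Clearance Extension: 1827 days claimed exceeds the 1738-day cap, so +1738 days → 12 September 2013.
Terminal disclaimer: CV-166903 expires on the earlier of 19 October 2008 and 12 September 2013.

2008-10-19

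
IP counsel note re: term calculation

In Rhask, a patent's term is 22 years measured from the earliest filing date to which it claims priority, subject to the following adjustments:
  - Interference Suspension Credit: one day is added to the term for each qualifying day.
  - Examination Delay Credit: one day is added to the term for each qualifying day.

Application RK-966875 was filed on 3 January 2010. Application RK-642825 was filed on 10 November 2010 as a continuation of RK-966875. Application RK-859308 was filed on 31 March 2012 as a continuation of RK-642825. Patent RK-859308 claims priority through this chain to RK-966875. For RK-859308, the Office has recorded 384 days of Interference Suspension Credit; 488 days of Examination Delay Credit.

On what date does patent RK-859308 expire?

Earliest priority filing: 3 January 2010.
Base term: 3 January 2010 + 22 years → 3 January 2032.
Interference Suspension Credit: +384 days → 21 January 2033.
Examination Delay Credit: +488 days → 24 May 2034.

2034-05-24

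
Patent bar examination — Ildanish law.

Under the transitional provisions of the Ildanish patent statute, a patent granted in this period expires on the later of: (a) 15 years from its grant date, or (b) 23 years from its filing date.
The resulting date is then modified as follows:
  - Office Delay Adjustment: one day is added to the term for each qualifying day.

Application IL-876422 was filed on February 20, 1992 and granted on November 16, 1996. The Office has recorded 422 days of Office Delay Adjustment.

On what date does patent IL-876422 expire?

April 17, 2016

(a) grant + 15 years → 16 November 2011.
(b) filing + 23 years → 20 February 2015.
Later of the two: 20 February 2015.
Office Delay Adjustment: +422 days → 17 April 2016.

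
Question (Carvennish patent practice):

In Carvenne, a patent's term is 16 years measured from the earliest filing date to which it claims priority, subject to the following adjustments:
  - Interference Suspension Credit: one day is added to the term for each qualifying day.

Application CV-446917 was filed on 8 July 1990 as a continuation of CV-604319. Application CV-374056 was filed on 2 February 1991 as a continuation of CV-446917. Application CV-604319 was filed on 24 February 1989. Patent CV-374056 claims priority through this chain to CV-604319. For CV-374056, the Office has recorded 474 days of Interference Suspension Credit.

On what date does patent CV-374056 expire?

June 13, 2006

Earliest priority filing: 24 February 1989.
Base term: 24 February 1989 + 16 years → 24 February 2005.
Interference Suspension Credit: +474 days → 13 June 2006.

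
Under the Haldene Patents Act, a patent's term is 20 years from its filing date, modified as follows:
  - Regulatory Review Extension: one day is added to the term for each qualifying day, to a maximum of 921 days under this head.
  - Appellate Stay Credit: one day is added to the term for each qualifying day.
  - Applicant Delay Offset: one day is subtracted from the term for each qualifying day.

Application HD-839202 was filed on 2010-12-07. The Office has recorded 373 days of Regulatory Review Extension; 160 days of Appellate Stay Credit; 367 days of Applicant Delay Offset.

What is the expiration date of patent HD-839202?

Base term: filing date + 20 years → 7 December 2030.
Regulatory Review Extension: 373 days (within the 921-day cap) → +373 days → 15 December 2031.
Appellate Stay Credit: +160 days → 23 May 2032.
Applicant Delay Offset: −367 days → 22 May 2031.

May 22, 2031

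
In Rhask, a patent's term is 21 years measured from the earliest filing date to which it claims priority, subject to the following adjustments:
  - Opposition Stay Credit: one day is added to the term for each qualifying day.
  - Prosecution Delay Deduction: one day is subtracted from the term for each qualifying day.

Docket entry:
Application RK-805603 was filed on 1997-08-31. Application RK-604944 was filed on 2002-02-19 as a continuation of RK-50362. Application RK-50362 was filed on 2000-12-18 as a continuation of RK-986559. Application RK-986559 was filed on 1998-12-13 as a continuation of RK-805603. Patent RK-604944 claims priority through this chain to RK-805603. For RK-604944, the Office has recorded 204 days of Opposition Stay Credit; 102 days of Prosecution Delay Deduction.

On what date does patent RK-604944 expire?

December 11, 2018

Earliest priority filing: 31 August 1997.
Base term: 31 August 1997 + 21 years → 31 August 2018.
Opposition Stay Credit: +204 days → 23 March 2019.
Prosecution Delay Deduction: −102 days → 11 December 2018.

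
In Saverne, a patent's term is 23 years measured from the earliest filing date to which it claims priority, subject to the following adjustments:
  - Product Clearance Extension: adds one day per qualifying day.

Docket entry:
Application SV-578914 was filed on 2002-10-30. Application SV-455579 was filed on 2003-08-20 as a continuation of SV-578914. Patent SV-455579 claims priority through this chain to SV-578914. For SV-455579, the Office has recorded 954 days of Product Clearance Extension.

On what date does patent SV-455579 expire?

Earliest priority filing: 30 October 2002.
Base term: 30 October 2002 + 23 years → 30 October 2025.
Product Clearance Extension: +954 days → 10 June 2028.

2028-06-10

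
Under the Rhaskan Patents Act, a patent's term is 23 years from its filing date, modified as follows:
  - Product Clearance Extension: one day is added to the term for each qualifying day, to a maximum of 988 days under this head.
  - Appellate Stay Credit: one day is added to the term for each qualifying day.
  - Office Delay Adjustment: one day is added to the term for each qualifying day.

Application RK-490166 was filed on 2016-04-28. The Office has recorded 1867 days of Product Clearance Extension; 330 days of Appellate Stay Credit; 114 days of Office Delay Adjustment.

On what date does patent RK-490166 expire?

March 30, 2043

Base term: filing date + 23 years → 28 April 2039.
Product Clearance Extension: 1867 days claimed exceeds the 988-day cap, so +988 days → 10 January 2042.
Appellate Stay Credit: +330 days → 6 December 2042.
Office Delay Adjustment: +114 days → 30 March 2043.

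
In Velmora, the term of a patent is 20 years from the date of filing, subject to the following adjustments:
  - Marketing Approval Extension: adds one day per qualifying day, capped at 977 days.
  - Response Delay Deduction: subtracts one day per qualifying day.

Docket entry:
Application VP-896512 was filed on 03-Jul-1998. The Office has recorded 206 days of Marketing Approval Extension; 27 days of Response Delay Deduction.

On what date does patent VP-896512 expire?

Base term: filing date + 20 years → 3 July 2018.
Marketing Approval Extension: 206 days (within the 977-day cap) → +206 days → 25 January 2019.
Response Delay Deduction: −27 days → 29 December 2018.

2018-12-29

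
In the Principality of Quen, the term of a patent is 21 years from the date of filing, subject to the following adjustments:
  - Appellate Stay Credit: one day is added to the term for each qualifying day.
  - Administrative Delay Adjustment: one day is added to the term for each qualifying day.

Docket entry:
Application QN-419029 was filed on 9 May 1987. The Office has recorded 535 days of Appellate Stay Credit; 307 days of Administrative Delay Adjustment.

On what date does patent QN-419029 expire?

August 29, 2010

Base term: filing date + 21 years → 9 May 2008.
Appellate Stay Credit: +535 days → 26 October 2009.
Administrative Delay Adjustment: +307 days → 29 August 2010.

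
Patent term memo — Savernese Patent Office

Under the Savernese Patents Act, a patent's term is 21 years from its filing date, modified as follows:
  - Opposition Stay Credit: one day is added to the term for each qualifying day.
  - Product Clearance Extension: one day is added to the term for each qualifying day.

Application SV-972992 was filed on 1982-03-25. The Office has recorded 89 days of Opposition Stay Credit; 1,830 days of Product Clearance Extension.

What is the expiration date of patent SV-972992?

Base term: filing date + 21 years → 25 March 2003.
Opposition Stay Credit: +89 days → 22 June 2003.
Product Clearance Extension: +1830 days → 25 June 2008.

June 25, 2008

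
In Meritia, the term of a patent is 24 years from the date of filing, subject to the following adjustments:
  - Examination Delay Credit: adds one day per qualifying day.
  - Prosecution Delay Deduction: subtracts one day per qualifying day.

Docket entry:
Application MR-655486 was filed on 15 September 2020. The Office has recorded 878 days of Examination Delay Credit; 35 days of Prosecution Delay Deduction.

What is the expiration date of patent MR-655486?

Base term: filing date + 24 years → 15 September 2044.
Examination Delay Credit: +878 days → 10 February 2047.
Prosecution Delay Deduction: −35 days → 6 January 2047.

2047-01-06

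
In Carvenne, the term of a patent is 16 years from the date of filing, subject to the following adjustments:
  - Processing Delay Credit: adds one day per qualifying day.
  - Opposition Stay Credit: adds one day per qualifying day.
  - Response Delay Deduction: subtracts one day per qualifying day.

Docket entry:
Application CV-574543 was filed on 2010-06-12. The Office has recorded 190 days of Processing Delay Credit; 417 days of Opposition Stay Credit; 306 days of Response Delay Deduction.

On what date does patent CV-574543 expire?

Base term: filing date + 16 years → 12 June 2026.
Processing Delay Credit: +190 days → 19 December 2026.
Opposition Stay Credit: +417 days → 9 February 2028.
Response Delay Deduction: −306 days → 9 April 2027.

2027-04-09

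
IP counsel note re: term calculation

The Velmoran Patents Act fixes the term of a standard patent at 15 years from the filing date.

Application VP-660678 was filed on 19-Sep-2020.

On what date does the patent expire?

2035-09-19

Filing date + 15 years → 19 September 2035.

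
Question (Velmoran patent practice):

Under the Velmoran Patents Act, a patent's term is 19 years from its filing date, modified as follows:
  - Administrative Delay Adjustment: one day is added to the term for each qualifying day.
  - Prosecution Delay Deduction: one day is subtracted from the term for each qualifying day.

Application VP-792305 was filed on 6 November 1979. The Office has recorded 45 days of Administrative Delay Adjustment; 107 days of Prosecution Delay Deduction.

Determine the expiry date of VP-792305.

September 5, 1998

Base term: filing date + 19 years → 6 November 1998.
Administrative Delay Adjustment: +45 days → 21 December 1998.
Prosecution Delay Deduction: −107 days → 5 September 1998.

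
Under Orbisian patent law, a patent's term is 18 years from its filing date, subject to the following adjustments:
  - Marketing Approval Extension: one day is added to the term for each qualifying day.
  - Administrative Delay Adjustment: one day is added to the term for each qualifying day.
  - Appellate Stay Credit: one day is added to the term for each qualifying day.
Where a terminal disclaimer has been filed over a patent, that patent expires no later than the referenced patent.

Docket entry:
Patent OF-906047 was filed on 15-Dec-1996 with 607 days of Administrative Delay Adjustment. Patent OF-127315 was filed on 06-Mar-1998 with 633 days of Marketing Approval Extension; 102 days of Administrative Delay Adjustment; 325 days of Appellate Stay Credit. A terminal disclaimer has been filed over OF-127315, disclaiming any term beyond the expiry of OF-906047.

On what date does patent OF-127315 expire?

Natural term of OF-127315:
  Base: filing + 18 years → 6 March 2016.
  Marketing Approval Extension: +633 days → 29 November 2017.
  Administrative Delay Adjustment: +102 days → 11 March 2018.
  Appellate Stay Credit: +325 days → 30 January 2019.
Expiry of referenced patent OF-906047:
  Base: filing + 18 years → 15 December 2014.
  Administrative Delay Adjustment: +607 days → 13 August 2016.
Terminal disclaimer: OF-127315 expires on the earlier of 30 January 2019 and 13 August 2016.

2016-08-13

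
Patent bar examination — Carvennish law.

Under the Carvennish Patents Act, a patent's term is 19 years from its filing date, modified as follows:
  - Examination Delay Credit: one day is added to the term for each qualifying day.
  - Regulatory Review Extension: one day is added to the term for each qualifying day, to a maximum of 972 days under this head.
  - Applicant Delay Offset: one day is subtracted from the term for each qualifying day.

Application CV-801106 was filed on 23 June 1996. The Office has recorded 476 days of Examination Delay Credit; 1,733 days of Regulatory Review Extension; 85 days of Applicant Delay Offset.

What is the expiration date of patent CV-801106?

Base term: filing date + 19 years → 23 June 2015.
Examination Delay Credit: +476 days → 11 October 2016.
Regulatory Review Extension: 1733 days claimed exceeds the 972-day cap, so +972 days → 10 June 2019.
Applicant Delay Offset: −85 days → 17 March 2019.

March 17, 2019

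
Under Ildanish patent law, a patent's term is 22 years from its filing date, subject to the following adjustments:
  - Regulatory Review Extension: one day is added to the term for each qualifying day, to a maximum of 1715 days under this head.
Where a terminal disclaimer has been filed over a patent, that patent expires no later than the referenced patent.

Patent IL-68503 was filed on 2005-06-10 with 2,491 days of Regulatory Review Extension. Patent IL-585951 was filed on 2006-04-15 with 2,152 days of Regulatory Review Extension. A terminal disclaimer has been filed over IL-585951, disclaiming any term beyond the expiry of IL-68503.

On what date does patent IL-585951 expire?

Natural term of IL-585951:
  Base: filing + 22 years → 15 April 2028.
  Regulatory Review Extension: 2152 days claimed exceeds the 1715-day cap, so +1715 days → 25 December 2032.
Expiry of referenced patent IL-68503:
  Base: filing + 22 years → 10 June 2027.
  Regulatory Review Extension: 2491 days claimed exceeds the 1715-day cap, so +1715 days → 19 February 2032.
Terminal disclaimer: IL-585951 expires on the earlier of 25 December 2032 and 19 February 2032.

February 19, 2032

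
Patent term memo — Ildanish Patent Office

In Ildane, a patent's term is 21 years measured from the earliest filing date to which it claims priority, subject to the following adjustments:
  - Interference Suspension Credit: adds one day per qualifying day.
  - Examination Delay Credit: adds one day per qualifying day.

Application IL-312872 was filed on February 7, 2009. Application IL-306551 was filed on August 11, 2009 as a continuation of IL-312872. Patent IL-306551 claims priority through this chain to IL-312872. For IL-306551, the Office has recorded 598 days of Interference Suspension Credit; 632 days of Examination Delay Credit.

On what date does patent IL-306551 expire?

June 21, 2033

Earliest priority filing: 7 February 2009.
Base term: 7 February 2009 + 21 years → 7 February 2030.
Interference Suspension Credit: +598 days → 28 September 2031.
Examination Delay Credit: +632 days → 21 June 2033.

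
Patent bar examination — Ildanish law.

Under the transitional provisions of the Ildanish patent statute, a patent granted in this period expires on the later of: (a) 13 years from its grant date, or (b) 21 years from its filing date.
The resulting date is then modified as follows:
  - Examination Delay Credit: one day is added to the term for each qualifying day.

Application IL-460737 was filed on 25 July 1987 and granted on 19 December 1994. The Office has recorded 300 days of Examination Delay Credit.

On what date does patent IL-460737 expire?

2009-05-21

(a) grant + 13 years → 19 December 2007.
(b) filing + 21 years → 25 July 2008.
Later of the two: 25 July 2008.
Examination Delay Credit: +300 days → 21 May 2009.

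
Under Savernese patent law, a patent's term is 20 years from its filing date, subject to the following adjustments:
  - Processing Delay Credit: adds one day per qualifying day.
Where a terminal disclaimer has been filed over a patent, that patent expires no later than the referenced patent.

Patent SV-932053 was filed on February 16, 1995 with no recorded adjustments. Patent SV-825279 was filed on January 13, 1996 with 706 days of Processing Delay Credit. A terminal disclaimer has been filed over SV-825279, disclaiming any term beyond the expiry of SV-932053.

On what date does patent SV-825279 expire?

2015-02-16

Natural term of SV-825279:
  Base: filing + 20 years → 13 January 2016.
  Processing Delay Credit: +706 days → 19 December 2017.
Expiry of referenced patent SV-932053:
  Base: filing + 20 years → 16 February 2015.
Terminal disclaimer: SV-825279 expires on the earlier of 19 December 2017 and 16 February 2015.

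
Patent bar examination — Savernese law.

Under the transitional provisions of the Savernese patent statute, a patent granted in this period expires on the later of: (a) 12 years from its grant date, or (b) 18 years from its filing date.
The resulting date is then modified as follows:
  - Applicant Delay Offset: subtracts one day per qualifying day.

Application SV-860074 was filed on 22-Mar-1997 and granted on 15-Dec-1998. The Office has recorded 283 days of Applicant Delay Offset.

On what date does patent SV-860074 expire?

2014-06-12

(a) grant + 12 years → 15 December 2010.
(b) filing + 18 years → 22 March 2015.
Later of the two: 22 March 2015.
Applicant Delay Offset: −283 days → 12 June 2014.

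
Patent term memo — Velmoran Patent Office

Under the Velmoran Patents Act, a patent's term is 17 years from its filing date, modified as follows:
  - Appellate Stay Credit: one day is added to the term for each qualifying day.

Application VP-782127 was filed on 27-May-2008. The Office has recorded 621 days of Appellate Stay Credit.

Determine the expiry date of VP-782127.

February 7, 2027

Base term: filing date + 17 years → 27 May 2025.
Appellate Stay Credit: +621 days → 7 February 2027.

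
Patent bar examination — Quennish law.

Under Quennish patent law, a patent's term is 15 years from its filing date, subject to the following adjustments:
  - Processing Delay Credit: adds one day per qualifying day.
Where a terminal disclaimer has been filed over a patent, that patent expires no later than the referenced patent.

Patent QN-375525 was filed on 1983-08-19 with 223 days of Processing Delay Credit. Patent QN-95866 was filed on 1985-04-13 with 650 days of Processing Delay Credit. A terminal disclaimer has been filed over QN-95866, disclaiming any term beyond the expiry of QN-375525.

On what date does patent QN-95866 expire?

Natural term of QN-95866:
  Base: filing + 15 years → 13 April 2000.
  Processing Delay Credit: +650 days → 23 January 2002.
Expiry of referenced patent QN-375525:
  Base: filing + 15 years → 19 August 1998.
  Processing Delay Credit: +223 days → 30 March 1999.
Terminal disclaimer: QN-95866 expires on the earlier of 23 January 2002 and 30 March 1999.

March 30, 1999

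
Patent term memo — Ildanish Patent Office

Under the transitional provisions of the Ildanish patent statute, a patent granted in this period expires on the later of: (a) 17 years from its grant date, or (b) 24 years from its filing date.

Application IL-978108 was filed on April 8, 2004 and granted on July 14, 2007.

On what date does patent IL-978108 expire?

(a) grant + 17 years → 14 July 2024.
(b) filing + 24 years → 8 April 2028.
Later of the two: 8 April 2028.

2028-04-08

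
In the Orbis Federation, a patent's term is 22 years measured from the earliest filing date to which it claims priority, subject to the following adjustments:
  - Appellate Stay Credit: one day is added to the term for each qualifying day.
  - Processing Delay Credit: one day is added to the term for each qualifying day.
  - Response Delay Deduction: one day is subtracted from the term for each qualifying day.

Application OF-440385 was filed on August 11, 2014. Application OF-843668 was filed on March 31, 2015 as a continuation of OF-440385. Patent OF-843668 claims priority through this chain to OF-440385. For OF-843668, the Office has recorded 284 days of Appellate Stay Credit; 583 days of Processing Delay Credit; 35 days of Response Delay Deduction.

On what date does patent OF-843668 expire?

Earliest priority filing: 11 August 2014.
Base term: 11 August 2014 + 22 years → 11 August 2036.
Appellate Stay Credit: +284 days → 22 May 2037.
Processing Delay Credit: +583 days → 26 December 2038.
Response Delay Deduction: −35 days → 21 November 2038.

2038-11-21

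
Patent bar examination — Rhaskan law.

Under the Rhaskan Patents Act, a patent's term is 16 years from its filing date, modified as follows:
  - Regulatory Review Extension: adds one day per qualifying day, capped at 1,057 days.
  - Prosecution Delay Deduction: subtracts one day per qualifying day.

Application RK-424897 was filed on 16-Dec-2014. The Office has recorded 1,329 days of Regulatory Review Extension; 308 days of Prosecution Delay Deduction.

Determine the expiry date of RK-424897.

Base term: filing date + 16 years → 16 December 2030.
Regulatory Review Extension: 1329 days claimed exceeds the 1057-day cap, so +1057 days → 7 November 2033.
Prosecution Delay Deduction: −308 days → 3 January 2033.

2033-01-03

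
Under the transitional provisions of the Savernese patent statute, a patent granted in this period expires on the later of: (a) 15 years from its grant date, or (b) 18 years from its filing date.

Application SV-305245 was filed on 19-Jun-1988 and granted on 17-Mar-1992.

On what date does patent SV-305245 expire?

(a) grant + 15 years → 17 March 2007.
(b) filing + 18 years → 19 June 2006.
Later of the two: 17 March 2007.

March 17, 2007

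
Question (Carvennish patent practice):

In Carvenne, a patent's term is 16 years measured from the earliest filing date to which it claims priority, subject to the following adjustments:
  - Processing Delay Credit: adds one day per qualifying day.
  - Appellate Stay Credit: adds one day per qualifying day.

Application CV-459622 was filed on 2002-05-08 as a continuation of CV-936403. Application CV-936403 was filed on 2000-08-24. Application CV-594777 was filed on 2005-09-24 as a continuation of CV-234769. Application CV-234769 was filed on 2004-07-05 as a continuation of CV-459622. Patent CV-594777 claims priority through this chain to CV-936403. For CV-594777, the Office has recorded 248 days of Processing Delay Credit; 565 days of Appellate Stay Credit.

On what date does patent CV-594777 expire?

November 15, 2018

Earliest priority filing: 24 August 2000.
Base term: 24 August 2000 + 16 years → 24 August 2016.
Processing Delay Credit: +248 days → 29 April 2017.
Appellate Stay Credit: +565 days → 15 November 2018.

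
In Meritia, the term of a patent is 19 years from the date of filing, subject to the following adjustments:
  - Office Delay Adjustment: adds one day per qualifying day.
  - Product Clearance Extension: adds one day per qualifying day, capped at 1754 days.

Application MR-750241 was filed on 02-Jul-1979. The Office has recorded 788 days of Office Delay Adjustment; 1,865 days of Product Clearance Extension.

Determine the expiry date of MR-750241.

June 17, 2005

Base term: filing date + 19 years → 2 July 1998.
Office Delay Adjustment: +788 days → 28 August 2000.
Product Clearance Extension: 1865 days claimed exceeds the 1754-day cap, so +1754 days → 17 June 2005.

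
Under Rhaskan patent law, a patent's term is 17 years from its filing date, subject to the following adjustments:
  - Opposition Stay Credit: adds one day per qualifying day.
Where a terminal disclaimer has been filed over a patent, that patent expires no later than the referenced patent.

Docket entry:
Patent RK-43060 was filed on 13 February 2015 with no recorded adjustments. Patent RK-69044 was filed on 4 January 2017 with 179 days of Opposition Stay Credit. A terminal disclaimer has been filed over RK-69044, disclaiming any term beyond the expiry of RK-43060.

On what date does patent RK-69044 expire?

Natural term of RK-69044:
  Base: filing + 17 years → 4 January 2034.
  Opposition Stay Credit: +179 days → 2 July 2034.
Expiry of referenced patent RK-43060:
  Base: filing + 17 years → 13 February 2032.
Terminal disclaimer: RK-69044 expires on the earlier of 2 July 2034 and 13 February 2032.

February 13, 2032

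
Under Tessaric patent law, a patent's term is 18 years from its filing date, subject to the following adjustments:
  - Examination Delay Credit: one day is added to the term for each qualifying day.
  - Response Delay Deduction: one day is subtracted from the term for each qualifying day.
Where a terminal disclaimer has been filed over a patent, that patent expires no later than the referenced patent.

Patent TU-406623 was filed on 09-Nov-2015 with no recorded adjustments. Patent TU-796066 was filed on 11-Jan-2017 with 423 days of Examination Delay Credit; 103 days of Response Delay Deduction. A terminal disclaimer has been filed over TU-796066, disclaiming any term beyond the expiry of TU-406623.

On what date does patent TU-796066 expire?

2033-11-09

Natural term of TU-796066:
  Base: filing + 18 years → 11 January 2035.
  Examination Delay Credit: +423 days → 9 March 2036.
  Response Delay Deduction: −103 days → 27 November 2035.
Expiry of referenced patent TU-406623:
  Base: filing + 18 years → 9 November 2033.
Terminal disclaimer: TU-796066 expires on the earlier of 27 November 2035 and 9 November 2033.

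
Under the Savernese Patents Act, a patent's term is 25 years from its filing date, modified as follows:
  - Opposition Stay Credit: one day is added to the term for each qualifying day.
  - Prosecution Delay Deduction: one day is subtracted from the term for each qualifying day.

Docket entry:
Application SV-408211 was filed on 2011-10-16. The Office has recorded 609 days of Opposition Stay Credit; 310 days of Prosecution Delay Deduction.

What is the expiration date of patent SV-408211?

Base term: filing date + 25 years → 16 October 2036.
Opposition Stay Credit: +609 days → 17 June 2038.
Prosecution Delay Deduction: −310 days → 11 August 2037.

August 11, 2037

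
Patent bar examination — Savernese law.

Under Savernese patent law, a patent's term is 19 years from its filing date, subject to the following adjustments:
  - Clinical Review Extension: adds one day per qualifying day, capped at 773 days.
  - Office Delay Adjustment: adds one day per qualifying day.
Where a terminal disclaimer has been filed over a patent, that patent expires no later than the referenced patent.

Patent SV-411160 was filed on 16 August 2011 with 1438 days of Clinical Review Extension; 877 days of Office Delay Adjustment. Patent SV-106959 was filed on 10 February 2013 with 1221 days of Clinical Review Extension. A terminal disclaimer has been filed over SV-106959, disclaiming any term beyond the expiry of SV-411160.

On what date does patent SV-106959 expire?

2034-03-24

Natural term of SV-106959:
  Base: filing + 19 years → 10 February 2032.
  Clinical Review Extension: 1221 days claimed exceeds the 773-day cap, so +773 days → 24 March 2034.
Expiry of referenced patent SV-411160:
  Base: filing + 19 years → 16 August 2030.
  Clinical Review Extension: 1438 days claimed exceeds the 773-day cap, so +773 days → 27 September 2032.
  Office Delay Adjustment: +877 days → 21 February 2035.
Terminal disclaimer: SV-106959 expires on the earlier of 24 March 2034 and 21 February 2035.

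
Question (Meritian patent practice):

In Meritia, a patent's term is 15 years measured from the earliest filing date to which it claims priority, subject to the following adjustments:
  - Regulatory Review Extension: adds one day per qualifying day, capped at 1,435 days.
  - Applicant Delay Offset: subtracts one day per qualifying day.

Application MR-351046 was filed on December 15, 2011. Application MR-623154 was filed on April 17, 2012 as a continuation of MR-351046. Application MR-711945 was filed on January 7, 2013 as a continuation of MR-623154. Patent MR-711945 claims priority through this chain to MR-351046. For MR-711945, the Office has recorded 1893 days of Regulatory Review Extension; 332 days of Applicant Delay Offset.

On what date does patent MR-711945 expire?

December 22, 2029

Earliest priority filing: 15 December 2011.
Base term: 15 December 2011 + 15 years → 15 December 2026.
Regulatory Review Extension: 1893 days claimed exceeds the 1435-day cap, so +1435 days → 19 November 2030.
Applicant Delay Offset: −332 days → 22 December 2029.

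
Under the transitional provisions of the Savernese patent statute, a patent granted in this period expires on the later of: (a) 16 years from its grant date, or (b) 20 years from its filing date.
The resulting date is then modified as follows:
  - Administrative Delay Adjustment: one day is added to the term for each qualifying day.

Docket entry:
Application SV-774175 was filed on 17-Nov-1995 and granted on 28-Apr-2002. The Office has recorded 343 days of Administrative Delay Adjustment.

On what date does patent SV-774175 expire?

2019-04-06

(a) grant + 16 years → 28 April 2018.
(b) filing + 20 years → 17 November 2015.
Later of the two: 28 April 2018.
Administrative Delay Adjustment: +343 days → 6 April 2019.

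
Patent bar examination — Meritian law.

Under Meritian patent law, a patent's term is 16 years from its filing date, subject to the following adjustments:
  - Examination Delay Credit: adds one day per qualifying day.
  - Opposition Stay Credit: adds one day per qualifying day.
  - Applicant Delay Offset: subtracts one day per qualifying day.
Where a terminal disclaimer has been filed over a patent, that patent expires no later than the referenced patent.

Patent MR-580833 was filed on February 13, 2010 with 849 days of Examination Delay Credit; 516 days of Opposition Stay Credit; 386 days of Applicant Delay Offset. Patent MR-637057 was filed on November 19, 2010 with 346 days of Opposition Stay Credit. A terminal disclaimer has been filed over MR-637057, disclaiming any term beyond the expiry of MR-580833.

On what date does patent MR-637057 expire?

October 31, 2027

Natural term of MR-637057:
  Base: filing + 16 years → 19 November 2026.
  Opposition Stay Credit: +346 days → 31 October 2027.
Expiry of referenced patent MR-580833:
  Base: filing + 16 years → 13 February 2026.
  Examination Delay Credit: +849 days → 11 June 2028.
  Opposition Stay Credit: +516 days → 9 November 2029.
  Applicant Delay Offset: −386 days → 19 October 2028.
Terminal disclaimer: MR-637057 expires on the earlier of 31 October 2027 and 19 October 2028.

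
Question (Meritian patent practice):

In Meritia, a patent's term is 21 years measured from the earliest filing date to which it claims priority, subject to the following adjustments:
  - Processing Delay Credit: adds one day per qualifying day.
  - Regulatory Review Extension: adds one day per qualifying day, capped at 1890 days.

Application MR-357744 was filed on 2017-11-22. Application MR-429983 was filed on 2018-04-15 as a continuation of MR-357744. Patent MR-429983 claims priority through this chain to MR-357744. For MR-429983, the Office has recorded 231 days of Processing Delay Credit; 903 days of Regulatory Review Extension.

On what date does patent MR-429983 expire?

December 30, 2041

Earliest priority filing: 22 November 2017.
Base term: 22 November 2017 + 21 years → 22 November 2038.
Processing Delay Credit: +231 days → 11 July 2039.
Regulatory Review Extension: 903 days (within the 1890-day cap) → +903 days → 30 December 2041.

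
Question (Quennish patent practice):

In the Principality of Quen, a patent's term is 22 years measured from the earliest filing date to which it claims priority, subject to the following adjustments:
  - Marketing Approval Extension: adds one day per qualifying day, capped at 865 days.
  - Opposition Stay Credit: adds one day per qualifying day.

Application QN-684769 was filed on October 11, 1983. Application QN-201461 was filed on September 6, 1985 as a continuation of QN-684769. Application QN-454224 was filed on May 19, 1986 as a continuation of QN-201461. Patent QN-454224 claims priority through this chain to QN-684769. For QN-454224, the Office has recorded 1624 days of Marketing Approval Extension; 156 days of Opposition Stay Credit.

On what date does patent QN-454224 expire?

Earliest priority filing: 11 October 1983.
Base term: 11 October 1983 + 22 years → 11 October 2005.
Marketing Approval Extension: 1624 days claimed exceeds the 865-day cap, so +865 days → 23 February 2008.
Opposition Stay Credit: +156 days → 28 July 2008.

2008-07-28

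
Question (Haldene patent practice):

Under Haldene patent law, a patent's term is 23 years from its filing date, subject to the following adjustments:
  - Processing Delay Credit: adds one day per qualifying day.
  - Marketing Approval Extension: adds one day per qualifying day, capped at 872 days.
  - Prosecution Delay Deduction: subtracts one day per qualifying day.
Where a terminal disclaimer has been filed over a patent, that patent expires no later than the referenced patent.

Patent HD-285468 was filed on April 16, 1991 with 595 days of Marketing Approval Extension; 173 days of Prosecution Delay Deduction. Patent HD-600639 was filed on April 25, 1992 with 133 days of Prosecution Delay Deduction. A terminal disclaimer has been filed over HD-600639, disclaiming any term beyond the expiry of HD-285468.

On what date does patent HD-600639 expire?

December 13, 2014

Natural term of HD-600639:
  Base: filing + 23 years → 25 April 2015.
  Prosecution Delay Deduction: −133 days → 13 December 2014.
Expiry of referenced patent HD-285468:
  Base: filing + 23 years → 16 April 2014.
  Marketing Approval Extension: 595 days (within the 872-day cap) → +595 days → 2 December 2015.
  Prosecution Delay Deduction: −173 days → 12 June 2015.
Terminal disclaimer: HD-600639 expires on the earlier of 13 December 2014 and 12 June 2015.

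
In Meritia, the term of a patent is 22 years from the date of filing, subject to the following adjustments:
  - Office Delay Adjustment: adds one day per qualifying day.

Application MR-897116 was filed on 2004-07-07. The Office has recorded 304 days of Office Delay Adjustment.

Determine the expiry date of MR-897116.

May 7, 2027

Base term: filing date + 22 years → 7 July 2026.
Office Delay Adjustment: +304 days → 7 May 2027.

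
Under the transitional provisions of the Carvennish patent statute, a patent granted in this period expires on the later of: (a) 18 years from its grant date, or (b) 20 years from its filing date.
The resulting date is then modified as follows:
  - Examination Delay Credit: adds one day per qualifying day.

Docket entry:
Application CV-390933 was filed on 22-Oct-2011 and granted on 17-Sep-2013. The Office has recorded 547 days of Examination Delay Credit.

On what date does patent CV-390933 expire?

(a) grant + 18 years → 17 September 2031.
(b) filing + 20 years → 22 October 2031.
Later of the two: 22 October 2031.
Examination Delay Credit: +547 days → 21 April 2033.

April 21, 2033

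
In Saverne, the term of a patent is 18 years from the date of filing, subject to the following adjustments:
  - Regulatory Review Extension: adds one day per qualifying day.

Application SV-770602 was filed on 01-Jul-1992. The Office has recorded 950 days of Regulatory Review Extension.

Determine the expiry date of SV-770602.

February 5, 2013

Base term: filing date + 18 years → 1 July 2010.
Regulatory Review Extension: +950 days → 5 February 2013.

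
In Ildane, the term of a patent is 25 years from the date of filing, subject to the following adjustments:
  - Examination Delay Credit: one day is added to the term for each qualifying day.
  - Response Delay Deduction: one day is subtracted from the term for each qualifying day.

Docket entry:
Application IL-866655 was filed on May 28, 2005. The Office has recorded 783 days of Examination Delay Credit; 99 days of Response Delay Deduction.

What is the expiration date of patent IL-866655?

Base term: filing date + 25 years → 28 May 2030.
Examination Delay Credit: +783 days → 19 July 2032.
Response Delay Deduction: −99 days → 11 April 2032.

April 11, 2032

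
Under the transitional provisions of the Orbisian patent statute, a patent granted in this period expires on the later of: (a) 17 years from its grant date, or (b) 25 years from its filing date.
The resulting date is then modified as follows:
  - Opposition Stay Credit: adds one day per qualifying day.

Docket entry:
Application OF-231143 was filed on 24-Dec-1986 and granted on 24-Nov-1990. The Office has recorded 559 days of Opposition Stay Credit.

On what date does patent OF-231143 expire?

2013-07-05

(a) grant + 17 years → 24 November 2007.
(b) filing + 25 years → 24 December 2011.
Later of the two: 24 December 2011.
Opposition Stay Credit: +559 days → 5 July 2013.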